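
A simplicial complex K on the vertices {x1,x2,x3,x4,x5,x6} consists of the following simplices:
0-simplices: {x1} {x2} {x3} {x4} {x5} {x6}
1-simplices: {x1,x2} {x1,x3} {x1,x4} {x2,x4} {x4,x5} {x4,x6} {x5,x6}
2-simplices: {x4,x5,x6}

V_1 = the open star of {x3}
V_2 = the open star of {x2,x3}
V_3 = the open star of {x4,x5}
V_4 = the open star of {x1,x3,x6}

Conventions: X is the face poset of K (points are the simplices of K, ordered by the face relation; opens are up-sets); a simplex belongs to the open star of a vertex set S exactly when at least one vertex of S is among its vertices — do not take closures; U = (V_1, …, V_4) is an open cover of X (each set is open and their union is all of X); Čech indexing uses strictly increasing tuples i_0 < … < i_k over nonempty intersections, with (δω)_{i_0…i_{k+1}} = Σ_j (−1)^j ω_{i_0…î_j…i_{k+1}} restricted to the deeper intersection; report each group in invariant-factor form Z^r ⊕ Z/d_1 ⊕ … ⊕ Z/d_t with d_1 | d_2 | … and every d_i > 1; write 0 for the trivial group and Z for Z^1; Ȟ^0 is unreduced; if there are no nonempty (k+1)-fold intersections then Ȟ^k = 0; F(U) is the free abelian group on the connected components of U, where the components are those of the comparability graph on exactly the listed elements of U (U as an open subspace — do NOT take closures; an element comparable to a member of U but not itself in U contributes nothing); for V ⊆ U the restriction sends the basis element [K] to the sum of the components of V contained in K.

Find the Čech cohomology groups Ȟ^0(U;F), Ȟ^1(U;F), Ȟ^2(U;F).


nerve of the cover:
  V1={{x3},{x1,x3}} V2={{x2},{x3},{x1,x2},{x1,x3},{x2,x4}} V3={{x4},{x5},{x1,x4},{x2,x4},{x4,x5},{x4,x6},{x5,x6},{x4,x5,x6}} V4={{x1},{x3},{x6},{x1,x2},{x1,x3},{x1,x4},{x4,x6},{x5,x6},{x4,x5,x6}}
  V12={{x3},{x1,x3}} V14={{x3},{x1,x3}} V23={{x2,x4}} V24={{x3},{x1,x2},{x1,x3}} V34={{x1,x4},{x4,x6},{x5,x6},{x4,x5,x6}}
  V124={{x3},{x1,x3}}
components per intersection:
  V1: {{x3},{x1,x3}}
  V2: {{x2},{x1,x2},{x2,x4}} {{x3},{x1,x3}}
  V3: {{x4},{x5},{x1,x4},{x2,x4},{x4,x5},{x4,x6},{x5,x6},{x4,x5,x6}}
  V4: {{x1},{x3},{x1,x2},{x1,x3},{x1,x4}} {{x6},{x4,x6},{x5,x6},{x4,x5,x6}}
  V12: {{x3},{x1,x3}}
  V14: {{x3},{x1,x3}}
  V23: {{x2,x4}}
  V24: {{x3},{x1,x3}} {{x1,x2}}
  V34: {{x1,x4}} {{x4,x6},{x5,x6},{x4,x5,x6}}
  V124: {{x3},{x1,x3}}
C dims 6,7,1; δ0: rk 5, SNF 1^5; δ1: rk 1, SNF 1^1
Ȟ^0 = (6 − 5) − 0 = 1, so Ȟ^0 ≅ Z
Ȟ^1 = (7 − 1) − 5 = 1, so Ȟ^1 ≅ Z
Ȟ^2 = (1 − 0) − 1 = 0, so Ȟ^2 ≅ 0

Ȟ^0(U;F) ≅ Z,  Ȟ^1(U;F) ≅ Z,  Ȟ^2(U;F) ≅ 0


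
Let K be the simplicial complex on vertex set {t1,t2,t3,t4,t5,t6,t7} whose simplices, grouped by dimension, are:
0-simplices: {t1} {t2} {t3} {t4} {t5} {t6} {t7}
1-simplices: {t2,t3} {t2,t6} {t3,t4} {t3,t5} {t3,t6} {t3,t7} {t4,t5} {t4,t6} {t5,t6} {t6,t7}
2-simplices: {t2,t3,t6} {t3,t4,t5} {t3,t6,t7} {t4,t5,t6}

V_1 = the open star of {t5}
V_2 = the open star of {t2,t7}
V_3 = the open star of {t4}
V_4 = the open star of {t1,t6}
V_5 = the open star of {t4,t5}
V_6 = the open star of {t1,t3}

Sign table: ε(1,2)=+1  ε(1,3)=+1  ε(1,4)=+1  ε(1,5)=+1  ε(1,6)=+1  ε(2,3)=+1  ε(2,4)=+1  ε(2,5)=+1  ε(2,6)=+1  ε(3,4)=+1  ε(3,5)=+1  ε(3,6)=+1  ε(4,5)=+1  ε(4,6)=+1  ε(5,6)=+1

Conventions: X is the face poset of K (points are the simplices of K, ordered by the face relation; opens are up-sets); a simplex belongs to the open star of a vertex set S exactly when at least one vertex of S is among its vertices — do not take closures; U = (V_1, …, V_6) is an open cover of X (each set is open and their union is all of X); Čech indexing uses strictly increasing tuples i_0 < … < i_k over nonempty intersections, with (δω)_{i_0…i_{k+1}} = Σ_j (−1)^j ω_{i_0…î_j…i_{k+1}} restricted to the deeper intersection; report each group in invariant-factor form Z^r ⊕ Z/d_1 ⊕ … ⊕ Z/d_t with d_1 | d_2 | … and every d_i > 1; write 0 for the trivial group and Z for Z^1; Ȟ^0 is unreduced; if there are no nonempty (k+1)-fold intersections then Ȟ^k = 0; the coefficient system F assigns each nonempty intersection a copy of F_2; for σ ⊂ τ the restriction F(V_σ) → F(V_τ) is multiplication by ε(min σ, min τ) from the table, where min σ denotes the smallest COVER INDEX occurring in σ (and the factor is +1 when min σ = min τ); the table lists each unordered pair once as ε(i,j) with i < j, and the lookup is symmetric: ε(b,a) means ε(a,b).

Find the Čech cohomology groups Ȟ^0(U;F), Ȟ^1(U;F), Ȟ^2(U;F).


nonempty overlaps:
  V1={{t5},{t3,t5},{t4,t5},{t5,t6},{t3,t4,t5},{t4,t5,t6}} V2={{t2},{t7},{t2,t3},{t2,t6},{t3,t7},{t6,t7},{t2,t3,t6},{t3,t6,t7}} V3={{t4},{t3,t4},{t4,t5},{t4,t6},{t3,t4,t5},{t4,t5,t6}} V4={{t1},{t6},{t2,t6},{t3,t6},{t4,t6},{t5,t6},{t6,t7},{t2,t3,t6},{t3,t6,t7},{t4,t5,t6}} V5={{t4},{t5},{t3,t4},{t3,t5},{t4,t5},{t4,t6},{t5,t6},{t3,t4,t5},{t4,t5,t6}} V6={{t1},{t3},{t2,t3},{t3,t4},{t3,t5},{t3,t6},{t3,t7},{t2,t3,t6},{t3,t4,t5},{t3,t6,t7}}
  V13={{t4,t5},{t3,t4,t5},{t4,t5,t6}} V14={{t5,t6},{t4,t5,t6}} V15={{t5},{t3,t5},{t4,t5},{t5,t6},{t3,t4,t5},{t4,t5,t6}} V16={{t3,t5},{t3,t4,t5}} V24={{t2,t6},{t6,t7},{t2,t3,t6},{t3,t6,t7}} V26={{t2,t3},{t3,t7},{t2,t3,t6},{t3,t6,t7}} V34={{t4,t6},{t4,t5,t6}} V35={{t4},{t3,t4},{t4,t5},{t4,t6},{t3,t4,t5},{t4,t5,t6}} V36={{t3,t4},{t3,t4,t5}} V45={{t4,t6},{t5,t6},{t4,t5,t6}} V46={{t1},{t3,t6},{t2,t3,t6},{t3,t6,t7}} V56={{t3,t4},{t3,t5},{t3,t4,t5}}
  V134={{t4,t5,t6}} V135={{t4,t5},{t3,t4,t5},{t4,t5,t6}} V136={{t3,t4,t5}} V145={{t5,t6},{t4,t5,t6}} V156={{t3,t5},{t3,t4,t5}} V246={{t2,t3,t6},{t3,t6,t7}} V345={{t4,t6},{t4,t5,t6}} V356={{t3,t4},{t3,t4,t5}}
  V1345={{t4,t5,t6}} V1356={{t3,t4,t5}}
C dims 6,12,8,2; δ0: rk_F2 5; δ1: rk_F2 6; δ2: rk_F2 2
degree 0: 6−5−0 = 1 → Ȟ^0 ≅ Z/2
degree 1: 12−6−5 = 1 → Ȟ^1 ≅ Z/2
degree 2: 8−2−6 = 0 → Ȟ^2 ≅ 0

Ȟ^0 ≅ Z/2,  Ȟ^1 ≅ Z/2,  Ȟ^2 ≅ 0


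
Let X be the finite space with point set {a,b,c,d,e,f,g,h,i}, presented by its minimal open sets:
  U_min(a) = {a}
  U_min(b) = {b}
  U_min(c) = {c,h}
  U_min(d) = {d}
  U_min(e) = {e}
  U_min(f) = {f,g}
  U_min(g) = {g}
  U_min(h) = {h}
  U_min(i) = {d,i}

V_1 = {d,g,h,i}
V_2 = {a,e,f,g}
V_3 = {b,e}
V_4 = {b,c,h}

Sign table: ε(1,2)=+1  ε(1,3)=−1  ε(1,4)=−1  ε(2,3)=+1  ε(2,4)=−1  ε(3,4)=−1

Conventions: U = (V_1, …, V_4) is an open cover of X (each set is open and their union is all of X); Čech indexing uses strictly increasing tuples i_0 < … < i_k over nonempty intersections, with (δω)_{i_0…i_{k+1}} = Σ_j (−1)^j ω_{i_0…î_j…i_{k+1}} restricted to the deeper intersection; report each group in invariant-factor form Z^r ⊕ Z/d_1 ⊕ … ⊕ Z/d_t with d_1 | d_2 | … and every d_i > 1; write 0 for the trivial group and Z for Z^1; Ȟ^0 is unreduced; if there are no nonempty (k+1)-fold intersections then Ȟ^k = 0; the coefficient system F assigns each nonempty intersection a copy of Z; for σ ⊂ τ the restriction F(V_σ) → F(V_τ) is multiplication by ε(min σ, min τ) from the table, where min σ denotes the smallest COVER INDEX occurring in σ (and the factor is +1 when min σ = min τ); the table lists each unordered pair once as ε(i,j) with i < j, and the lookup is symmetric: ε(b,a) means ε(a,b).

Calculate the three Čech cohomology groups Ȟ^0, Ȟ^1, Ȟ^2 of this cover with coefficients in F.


nonempty intersections:
  V12={g} V14={h} V23={e} V34={b}
C dims 4,4; δ0: rk 3, SNF 1^3
Ȟ^0: (4−3)−0=1 ⇒ Z
Ȟ^1: (4−0)−3=1 ⇒ Z
Ȟ^2: (0−0)−0=0 ⇒ 0

Ȟ^0(U;F) ≅ Z, Ȟ^1(U;F) ≅ Z, Ȟ^2(U;F) ≅ 0


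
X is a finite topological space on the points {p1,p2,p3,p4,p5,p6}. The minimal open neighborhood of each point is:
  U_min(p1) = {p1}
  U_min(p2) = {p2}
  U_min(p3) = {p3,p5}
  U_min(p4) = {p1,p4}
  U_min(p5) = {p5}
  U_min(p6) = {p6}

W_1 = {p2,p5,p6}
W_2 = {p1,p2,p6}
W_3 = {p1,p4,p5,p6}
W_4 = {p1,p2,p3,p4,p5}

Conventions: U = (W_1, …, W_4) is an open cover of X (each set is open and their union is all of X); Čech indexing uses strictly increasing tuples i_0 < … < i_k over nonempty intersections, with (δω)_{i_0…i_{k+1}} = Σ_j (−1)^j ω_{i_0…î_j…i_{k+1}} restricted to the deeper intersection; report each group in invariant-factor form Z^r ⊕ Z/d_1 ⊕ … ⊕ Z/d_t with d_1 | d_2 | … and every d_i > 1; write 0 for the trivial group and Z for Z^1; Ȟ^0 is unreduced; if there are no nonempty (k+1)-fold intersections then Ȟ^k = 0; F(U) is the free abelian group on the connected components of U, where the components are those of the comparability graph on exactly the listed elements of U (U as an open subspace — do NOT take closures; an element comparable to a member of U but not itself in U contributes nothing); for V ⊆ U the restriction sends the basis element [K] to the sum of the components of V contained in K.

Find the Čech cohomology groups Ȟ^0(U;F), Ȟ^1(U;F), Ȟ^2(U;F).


Ȟ^0(U;F) ≅ Z^4, Ȟ^1(U;F) ≅ 0 and Ȟ^2(U;F) ≅ 0

nerve of the cover:
  W12={p2,p6} W13={p5,p6} W14={p2,p5} W23={p1,p6} W24={p1,p2} W34={p1,p4,p5}
  W123={p6} W124={p2} W134={p5} W234={p1}
components per intersection:
  W1: {p2} {p5} {p6}
  W2: {p1} {p2} {p6}
  W3: {p1,p4} {p5} {p6}
  W4: {p1,p4} {p2} {p3,p5}
  W12: {p2} {p6}
  W13: {p5} {p6}
  W14: {p2} {p5}
  W23: {p1} {p6}
  W24: {p1} {p2}
  W34: {p1,p4} {p5}
  W123: {p6}
  W124: {p2}
  W134: {p5}
  W234: {p1}
C dims 12,12,4; δ0: rk 8, SNF 1^8; δ1: rk 4, SNF 1^4
Ȟ^0 = (12 − 8) − 0 = 4, so Ȟ^0 ≅ Z^4
Ȟ^1 = (12 − 4) − 8 = 0, so Ȟ^1 ≅ 0
Ȟ^2 = (4 − 0) − 4 = 0, so Ȟ^2 ≅ 0


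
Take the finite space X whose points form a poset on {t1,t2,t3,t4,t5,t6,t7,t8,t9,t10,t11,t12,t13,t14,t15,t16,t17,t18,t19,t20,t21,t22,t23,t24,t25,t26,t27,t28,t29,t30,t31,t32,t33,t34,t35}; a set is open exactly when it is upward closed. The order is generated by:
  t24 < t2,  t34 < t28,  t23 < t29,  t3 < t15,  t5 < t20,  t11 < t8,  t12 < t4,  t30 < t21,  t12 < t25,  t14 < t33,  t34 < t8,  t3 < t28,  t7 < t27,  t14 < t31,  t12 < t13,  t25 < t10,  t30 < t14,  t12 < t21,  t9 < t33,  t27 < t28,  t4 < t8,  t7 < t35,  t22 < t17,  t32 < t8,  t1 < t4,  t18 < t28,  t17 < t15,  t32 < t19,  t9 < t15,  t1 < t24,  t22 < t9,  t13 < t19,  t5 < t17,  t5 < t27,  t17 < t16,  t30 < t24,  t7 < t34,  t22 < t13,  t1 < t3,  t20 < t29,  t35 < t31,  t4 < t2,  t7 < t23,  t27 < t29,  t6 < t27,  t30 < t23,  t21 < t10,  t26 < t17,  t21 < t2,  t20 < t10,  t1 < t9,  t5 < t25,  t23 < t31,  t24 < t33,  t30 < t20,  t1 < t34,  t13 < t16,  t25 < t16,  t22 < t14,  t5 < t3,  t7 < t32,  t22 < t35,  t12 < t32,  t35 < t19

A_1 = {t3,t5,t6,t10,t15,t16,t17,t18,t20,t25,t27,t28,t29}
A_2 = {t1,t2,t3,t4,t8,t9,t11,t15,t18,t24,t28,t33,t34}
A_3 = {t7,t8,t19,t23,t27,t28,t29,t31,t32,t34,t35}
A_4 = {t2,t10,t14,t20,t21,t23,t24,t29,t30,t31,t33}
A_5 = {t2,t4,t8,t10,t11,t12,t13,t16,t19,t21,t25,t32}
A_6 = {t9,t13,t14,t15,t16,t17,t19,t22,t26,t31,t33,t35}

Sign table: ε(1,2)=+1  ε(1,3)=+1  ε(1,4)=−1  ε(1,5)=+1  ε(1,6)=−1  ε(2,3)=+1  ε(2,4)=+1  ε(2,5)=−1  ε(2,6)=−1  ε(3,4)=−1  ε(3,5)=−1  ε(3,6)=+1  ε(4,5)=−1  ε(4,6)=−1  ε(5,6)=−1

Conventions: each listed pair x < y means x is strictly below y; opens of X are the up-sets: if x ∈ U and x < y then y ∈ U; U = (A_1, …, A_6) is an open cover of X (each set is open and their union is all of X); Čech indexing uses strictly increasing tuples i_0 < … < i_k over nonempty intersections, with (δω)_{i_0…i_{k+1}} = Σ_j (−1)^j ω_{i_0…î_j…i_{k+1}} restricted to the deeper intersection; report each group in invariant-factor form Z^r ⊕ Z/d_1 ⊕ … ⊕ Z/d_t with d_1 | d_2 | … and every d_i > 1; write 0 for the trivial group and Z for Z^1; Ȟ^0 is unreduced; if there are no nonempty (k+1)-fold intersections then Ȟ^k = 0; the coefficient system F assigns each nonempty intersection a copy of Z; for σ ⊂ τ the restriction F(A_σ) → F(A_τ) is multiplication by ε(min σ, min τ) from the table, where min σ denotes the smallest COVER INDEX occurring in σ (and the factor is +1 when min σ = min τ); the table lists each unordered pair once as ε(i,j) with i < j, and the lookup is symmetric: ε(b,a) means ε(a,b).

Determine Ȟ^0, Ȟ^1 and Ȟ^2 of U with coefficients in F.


Ȟ^0 ≅ 0,  Ȟ^1 ≅ Z/2,  Ȟ^2 ≅ Z

nerve of the cover:
  A12={t3,t15,t18,t28} A13={t27,t28,t29} A14={t10,t20,t29} A15={t10,t16,t25} A16={t15,t16,t17} A23={t8,t28,t34} A24={t2,t24,t33} A25={t2,t4,t8,t11} A26={t9,t15,t33} A34={t23,t29,t31} A35={t8,t19,t32} A36={t19,t31,t35} A45={t2,t10,t21} A46={t14,t31,t33} A56={t13,t16,t19}
  A123={t28} A126={t15} A134={t29} A145={t10} A156={t16} A235={t8} A245={t2} A246={t33} A346={t31} A356={t19}
C dims 6,15,10; δ0: rk 6, SNF 1^5·2; δ1: rk 9, SNF 1^9
Ȟ^0 = (6 − 6) − 0 = 0, so Ȟ^0 ≅ 0
Ȟ^1 = (15 − 9) − 6 = 0 plus torsion [2], so Ȟ^1 ≅ Z/2
Ȟ^2 = (10 − 0) − 9 = 1, so Ȟ^2 ≅ Z


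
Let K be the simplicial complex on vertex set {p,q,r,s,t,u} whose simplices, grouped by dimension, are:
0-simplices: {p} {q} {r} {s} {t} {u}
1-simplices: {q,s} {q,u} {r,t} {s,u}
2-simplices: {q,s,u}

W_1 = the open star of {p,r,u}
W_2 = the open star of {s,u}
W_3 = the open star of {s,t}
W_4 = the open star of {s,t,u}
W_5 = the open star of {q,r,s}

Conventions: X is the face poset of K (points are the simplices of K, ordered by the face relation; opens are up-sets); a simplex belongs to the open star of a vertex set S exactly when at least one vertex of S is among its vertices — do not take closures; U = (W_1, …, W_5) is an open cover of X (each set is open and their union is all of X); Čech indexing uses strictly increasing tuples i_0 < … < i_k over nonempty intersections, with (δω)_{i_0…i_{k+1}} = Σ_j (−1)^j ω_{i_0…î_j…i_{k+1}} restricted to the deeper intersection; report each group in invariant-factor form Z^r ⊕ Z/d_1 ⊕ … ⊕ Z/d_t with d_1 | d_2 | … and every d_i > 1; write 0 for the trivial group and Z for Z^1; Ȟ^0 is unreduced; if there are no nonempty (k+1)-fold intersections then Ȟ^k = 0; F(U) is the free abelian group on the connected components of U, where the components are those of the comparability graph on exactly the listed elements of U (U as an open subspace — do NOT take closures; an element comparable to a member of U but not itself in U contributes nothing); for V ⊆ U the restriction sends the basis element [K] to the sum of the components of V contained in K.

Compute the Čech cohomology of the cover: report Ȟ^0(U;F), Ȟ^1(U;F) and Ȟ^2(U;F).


Ȟ^0 = Z^3, Ȟ^1 = 0, Ȟ^2 = 0

nerve of the cover:
  W1={{p},{r},{u},{q,u},{r,t},{s,u},{q,s,u}} W2={{s},{u},{q,s},{q,u},{s,u},{q,s,u}} W3={{s},{t},{q,s},{r,t},{s,u},{q,s,u}} W4={{s},{t},{u},{q,s},{q,u},{r,t},{s,u},{q,s,u}} W5={{q},{r},{s},{q,s},{q,u},{r,t},{s,u},{q,s,u}}
  W12={{u},{q,u},{s,u},{q,s,u}} W13={{r,t},{s,u},{q,s,u}} W14={{u},{q,u},{r,t},{s,u},{q,s,u}} W15={{r},{q,u},{r,t},{s,u},{q,s,u}} W23={{s},{q,s},{s,u},{q,s,u}} W24={{s},{u},{q,s},{q,u},{s,u},{q,s,u}} W25={{s},{q,s},{q,u},{s,u},{q,s,u}} W34={{s},{t},{q,s},{r,t},{s,u},{q,s,u}} W35={{s},{q,s},{r,t},{s,u},{q,s,u}} W45={{s},{q,s},{q,u},{r,t},{s,u},{q,s,u}}
  W123={{s,u},{q,s,u}} W124={{u},{q,u},{s,u},{q,s,u}} W125={{q,u},{s,u},{q,s,u}} W134={{r,t},{s,u},{q,s,u}} W135={{r,t},{s,u},{q,s,u}} W145={{q,u},{r,t},{s,u},{q,s,u}} W234={{s},{q,s},{s,u},{q,s,u}} W235={{s},{q,s},{s,u},{q,s,u}} W245={{s},{q,s},{q,u},{s,u},{q,s,u}} W345={{s},{q,s},{r,t},{s,u},{q,s,u}}
  W1234={{s,u},{q,s,u}} W1235={{s,u},{q,s,u}} W1245={{q,u},{s,u},{q,s,u}} W1345={{r,t},{s,u},{q,s,u}} W2345={{s},{q,s},{s,u},{q,s,u}}
  W12345={{s,u},{q,s,u}}
components per intersection:
  W1: {{p}} {{r},{r,t}} {{u},{q,u},{s,u},{q,s,u}}
  W2: {{s},{u},{q,s},{q,u},{s,u},{q,s,u}}
  W3: {{s},{q,s},{s,u},{q,s,u}} {{t},{r,t}}
  W4: {{s},{u},{q,s},{q,u},{s,u},{q,s,u}} {{t},{r,t}}
  W5: {{q},{s},{q,s},{q,u},{s,u},{q,s,u}} {{r},{r,t}}
  W12: {{u},{q,u},{s,u},{q,s,u}}
  W13: {{r,t}} {{s,u},{q,s,u}}
  W14: {{u},{q,u},{s,u},{q,s,u}} {{r,t}}
  W15: {{r},{r,t}} {{q,u},{s,u},{q,s,u}}
  W23: {{s},{q,s},{s,u},{q,s,u}}
  W24: {{s},{u},{q,s},{q,u},{s,u},{q,s,u}}
  W25: {{s},{q,s},{q,u},{s,u},{q,s,u}}
  W34: {{s},{q,s},{s,u},{q,s,u}} {{t},{r,t}}
  W35: {{s},{q,s},{s,u},{q,s,u}} {{r,t}}
  W45: {{s},{q,s},{q,u},{s,u},{q,s,u}} {{r,t}}
  W123: {{s,u},{q,s,u}}
  W124: {{u},{q,u},{s,u},{q,s,u}}
  W125: {{q,u},{s,u},{q,s,u}}
  W134: {{r,t}} {{s,u},{q,s,u}}
  W135: {{r,t}} {{s,u},{q,s,u}}
  W145: {{q,u},{s,u},{q,s,u}} {{r,t}}
  W234: {{s},{q,s},{s,u},{q,s,u}}
  W235: {{s},{q,s},{s,u},{q,s,u}}
  W245: {{s},{q,s},{q,u},{s,u},{q,s,u}}
  W345: {{s},{q,s},{s,u},{q,s,u}} {{r,t}}
  W1234: {{s,u},{q,s,u}}
  W1235: {{s,u},{q,s,u}}
  W1245: {{q,u},{s,u},{q,s,u}}
  W1345: {{r,t}} {{s,u},{q,s,u}}
  W2345: {{s},{q,s},{s,u},{q,s,u}}
  W12345: {{s,u},{q,s,u}}
C dims 10,16,14,6; δ0: rk 7, SNF 1^7; δ1: rk 9, SNF 1^9; δ2: rk 5, SNF 1^5
Ȟ^0 = (10 − 7) − 0 = 3, so Ȟ^0 ≅ Z^3
Ȟ^1 = (16 − 9) − 7 = 0, so Ȟ^1 ≅ 0
Ȟ^2 = (14 − 5) − 9 = 0, so Ȟ^2 ≅ 0


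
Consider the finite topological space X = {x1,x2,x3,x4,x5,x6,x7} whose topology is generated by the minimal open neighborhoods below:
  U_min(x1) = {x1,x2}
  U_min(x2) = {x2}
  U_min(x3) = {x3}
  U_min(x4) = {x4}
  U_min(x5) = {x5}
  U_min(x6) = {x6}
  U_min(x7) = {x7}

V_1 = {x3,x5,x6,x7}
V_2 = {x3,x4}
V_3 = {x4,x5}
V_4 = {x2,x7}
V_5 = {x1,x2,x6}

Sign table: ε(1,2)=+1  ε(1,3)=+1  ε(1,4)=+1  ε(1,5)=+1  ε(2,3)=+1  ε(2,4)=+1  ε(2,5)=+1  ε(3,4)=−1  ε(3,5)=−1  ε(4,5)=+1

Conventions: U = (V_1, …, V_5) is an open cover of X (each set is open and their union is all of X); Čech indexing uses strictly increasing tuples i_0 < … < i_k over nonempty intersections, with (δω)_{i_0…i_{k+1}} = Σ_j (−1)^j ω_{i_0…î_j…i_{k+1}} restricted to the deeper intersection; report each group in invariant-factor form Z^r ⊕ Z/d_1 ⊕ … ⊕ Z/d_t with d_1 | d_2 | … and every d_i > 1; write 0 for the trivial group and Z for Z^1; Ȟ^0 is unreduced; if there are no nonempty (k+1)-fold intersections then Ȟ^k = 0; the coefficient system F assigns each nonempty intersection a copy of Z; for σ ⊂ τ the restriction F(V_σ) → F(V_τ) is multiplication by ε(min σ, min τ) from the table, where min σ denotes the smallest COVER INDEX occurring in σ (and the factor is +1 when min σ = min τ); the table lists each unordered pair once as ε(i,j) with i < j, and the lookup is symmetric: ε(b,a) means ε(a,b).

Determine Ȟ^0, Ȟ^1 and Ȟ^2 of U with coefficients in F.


Ȟ^0 ≅ Z, Ȟ^1 ≅ Z^2 and Ȟ^2 ≅ 0

nonempty overlaps:
  V12={x3} V13={x5} V14={x7} V15={x6} V23={x4} V45={x2}
C dims 5,6; δ0: rk 4, SNF 1^4
degree 0: 5−4−0 = 1 → Ȟ^0 ≅ Z
degree 1: 6−0−4 = 2 → Ȟ^1 ≅ Z^2
degree 2: 0−0−0 = 0 → Ȟ^2 ≅ 0


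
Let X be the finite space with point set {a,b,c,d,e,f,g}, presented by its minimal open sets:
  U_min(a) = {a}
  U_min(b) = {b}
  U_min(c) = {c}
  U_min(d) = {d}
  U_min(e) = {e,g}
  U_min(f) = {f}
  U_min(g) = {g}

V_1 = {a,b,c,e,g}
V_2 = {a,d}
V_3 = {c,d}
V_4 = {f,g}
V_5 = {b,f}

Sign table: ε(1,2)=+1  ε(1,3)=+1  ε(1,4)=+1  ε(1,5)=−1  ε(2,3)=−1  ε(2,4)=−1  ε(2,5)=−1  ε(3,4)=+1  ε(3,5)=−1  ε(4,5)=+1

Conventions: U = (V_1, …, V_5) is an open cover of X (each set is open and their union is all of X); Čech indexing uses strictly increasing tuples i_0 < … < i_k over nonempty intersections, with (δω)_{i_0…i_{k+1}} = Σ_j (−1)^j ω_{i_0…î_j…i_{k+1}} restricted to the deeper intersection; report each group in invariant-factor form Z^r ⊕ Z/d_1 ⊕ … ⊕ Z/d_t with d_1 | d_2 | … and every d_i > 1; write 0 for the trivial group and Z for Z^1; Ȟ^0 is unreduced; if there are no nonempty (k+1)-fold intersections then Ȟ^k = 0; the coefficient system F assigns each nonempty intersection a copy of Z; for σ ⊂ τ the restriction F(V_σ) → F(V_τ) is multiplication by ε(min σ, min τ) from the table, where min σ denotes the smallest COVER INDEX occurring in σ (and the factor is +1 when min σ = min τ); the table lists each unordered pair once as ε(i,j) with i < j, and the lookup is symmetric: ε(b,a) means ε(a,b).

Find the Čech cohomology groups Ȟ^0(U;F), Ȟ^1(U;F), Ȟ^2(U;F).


nerve simplices:
  V12={a} V13={c} V14={g} V15={b} V23={d} V45={f}
C dims 5,6; δ0: rk 5, SNF 1^4·2
degree 0: 5−5−0 = 0 → Ȟ^0 ≅ 0
degree 1: 6−0−5 = 1 plus torsion [2] → Ȟ^1 ≅ Z ⊕ Z/2
degree 2: 0−0−0 = 0 → Ȟ^2 ≅ 0

Ȟ^0 ≅ 0, Ȟ^1 ≅ Z ⊕ Z/2, Ȟ^2 ≅ 0


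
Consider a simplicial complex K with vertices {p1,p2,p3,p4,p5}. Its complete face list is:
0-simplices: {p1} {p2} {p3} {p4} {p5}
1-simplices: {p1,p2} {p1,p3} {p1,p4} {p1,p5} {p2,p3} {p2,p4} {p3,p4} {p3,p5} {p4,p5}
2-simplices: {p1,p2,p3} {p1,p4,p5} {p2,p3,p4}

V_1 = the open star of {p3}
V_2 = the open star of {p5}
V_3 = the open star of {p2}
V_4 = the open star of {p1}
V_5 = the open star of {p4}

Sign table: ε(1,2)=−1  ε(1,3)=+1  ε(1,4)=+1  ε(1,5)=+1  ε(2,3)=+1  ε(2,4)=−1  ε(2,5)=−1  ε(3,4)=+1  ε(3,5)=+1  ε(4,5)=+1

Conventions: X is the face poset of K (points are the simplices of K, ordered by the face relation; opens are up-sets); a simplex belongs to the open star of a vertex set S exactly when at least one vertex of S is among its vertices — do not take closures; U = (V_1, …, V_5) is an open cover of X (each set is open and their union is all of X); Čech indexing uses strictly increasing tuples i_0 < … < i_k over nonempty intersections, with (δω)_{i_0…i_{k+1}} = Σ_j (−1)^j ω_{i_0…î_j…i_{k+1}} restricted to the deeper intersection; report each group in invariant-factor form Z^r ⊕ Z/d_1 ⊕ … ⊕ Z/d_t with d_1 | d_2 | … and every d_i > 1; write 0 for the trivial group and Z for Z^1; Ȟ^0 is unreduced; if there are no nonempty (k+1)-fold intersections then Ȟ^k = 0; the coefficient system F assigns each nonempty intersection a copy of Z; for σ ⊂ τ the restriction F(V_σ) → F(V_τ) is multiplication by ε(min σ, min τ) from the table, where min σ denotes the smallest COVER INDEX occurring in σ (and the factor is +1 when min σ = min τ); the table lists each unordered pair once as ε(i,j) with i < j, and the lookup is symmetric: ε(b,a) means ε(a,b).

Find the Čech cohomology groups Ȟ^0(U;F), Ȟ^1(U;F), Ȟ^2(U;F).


nonempty intersections:
  V1={{p3},{p1,p3},{p2,p3},{p3,p4},{p3,p5},{p1,p2,p3},{p2,p3,p4}} V2={{p5},{p1,p5},{p3,p5},{p4,p5},{p1,p4,p5}} V3={{p2},{p1,p2},{p2,p3},{p2,p4},{p1,p2,p3},{p2,p3,p4}} V4={{p1},{p1,p2},{p1,p3},{p1,p4},{p1,p5},{p1,p2,p3},{p1,p4,p5}} V5={{p4},{p1,p4},{p2,p4},{p3,p4},{p4,p5},{p1,p4,p5},{p2,p3,p4}}
  V12={{p3,p5}} V13={{p2,p3},{p1,p2,p3},{p2,p3,p4}} V14={{p1,p3},{p1,p2,p3}} V15={{p3,p4},{p2,p3,p4}} V24={{p1,p5},{p1,p4,p5}} V25={{p4,p5},{p1,p4,p5}} V34={{p1,p2},{p1,p2,p3}} V35={{p2,p4},{p2,p3,p4}} V45={{p1,p4},{p1,p4,p5}}
  V134={{p1,p2,p3}} V135={{p2,p3,p4}} V245={{p1,p4,p5}}
C dims 5,9,3; δ0: rk 4, SNF 1^4; δ1: rk 3, SNF 1^3
Ȟ^0: (5−4)−0=1 ⇒ Z
Ȟ^1: (9−3)−4=2 ⇒ Z^2
Ȟ^2: (3−0)−3=0 ⇒ 0

Ȟ^0 = Z, Ȟ^1 = Z^2 and Ȟ^2 = 0


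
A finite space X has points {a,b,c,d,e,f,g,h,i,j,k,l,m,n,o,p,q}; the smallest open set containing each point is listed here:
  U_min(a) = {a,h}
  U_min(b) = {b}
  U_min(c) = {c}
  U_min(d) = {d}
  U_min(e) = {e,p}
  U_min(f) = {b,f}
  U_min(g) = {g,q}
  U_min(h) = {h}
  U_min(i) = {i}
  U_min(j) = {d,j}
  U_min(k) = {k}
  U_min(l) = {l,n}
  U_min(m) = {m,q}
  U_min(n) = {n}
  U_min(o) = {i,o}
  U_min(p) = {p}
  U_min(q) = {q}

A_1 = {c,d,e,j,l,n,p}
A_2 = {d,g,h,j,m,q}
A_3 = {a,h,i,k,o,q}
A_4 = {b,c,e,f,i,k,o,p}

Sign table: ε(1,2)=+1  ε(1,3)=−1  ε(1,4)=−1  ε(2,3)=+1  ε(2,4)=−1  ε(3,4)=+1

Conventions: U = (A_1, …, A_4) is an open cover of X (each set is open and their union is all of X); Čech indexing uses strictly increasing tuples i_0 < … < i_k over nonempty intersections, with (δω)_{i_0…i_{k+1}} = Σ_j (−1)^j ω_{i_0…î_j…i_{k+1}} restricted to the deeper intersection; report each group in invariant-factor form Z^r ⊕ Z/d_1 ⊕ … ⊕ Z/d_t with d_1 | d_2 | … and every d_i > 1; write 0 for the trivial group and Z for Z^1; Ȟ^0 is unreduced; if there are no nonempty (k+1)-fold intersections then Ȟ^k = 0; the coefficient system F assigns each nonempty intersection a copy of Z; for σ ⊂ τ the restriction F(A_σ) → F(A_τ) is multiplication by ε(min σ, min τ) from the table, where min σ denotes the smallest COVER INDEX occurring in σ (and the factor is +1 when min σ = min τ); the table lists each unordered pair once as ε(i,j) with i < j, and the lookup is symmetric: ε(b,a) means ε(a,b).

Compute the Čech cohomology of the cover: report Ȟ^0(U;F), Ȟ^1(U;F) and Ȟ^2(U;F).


cover nerve:
  A12={d,j} A14={c,e,p} A23={h,q} A34={i,k,o}
C dims 4,4; δ0: rk 4, SNF 1^3·2
Ȟ^0: (4−4)−0=0 ⇒ 0
Ȟ^1: (4−0)−4=0 plus torsion [2] ⇒ Z/2
Ȟ^2: (0−0)−0=0 ⇒ 0

Ȟ^0 = 0,  Ȟ^1 = Z/2,  Ȟ^2 = 0


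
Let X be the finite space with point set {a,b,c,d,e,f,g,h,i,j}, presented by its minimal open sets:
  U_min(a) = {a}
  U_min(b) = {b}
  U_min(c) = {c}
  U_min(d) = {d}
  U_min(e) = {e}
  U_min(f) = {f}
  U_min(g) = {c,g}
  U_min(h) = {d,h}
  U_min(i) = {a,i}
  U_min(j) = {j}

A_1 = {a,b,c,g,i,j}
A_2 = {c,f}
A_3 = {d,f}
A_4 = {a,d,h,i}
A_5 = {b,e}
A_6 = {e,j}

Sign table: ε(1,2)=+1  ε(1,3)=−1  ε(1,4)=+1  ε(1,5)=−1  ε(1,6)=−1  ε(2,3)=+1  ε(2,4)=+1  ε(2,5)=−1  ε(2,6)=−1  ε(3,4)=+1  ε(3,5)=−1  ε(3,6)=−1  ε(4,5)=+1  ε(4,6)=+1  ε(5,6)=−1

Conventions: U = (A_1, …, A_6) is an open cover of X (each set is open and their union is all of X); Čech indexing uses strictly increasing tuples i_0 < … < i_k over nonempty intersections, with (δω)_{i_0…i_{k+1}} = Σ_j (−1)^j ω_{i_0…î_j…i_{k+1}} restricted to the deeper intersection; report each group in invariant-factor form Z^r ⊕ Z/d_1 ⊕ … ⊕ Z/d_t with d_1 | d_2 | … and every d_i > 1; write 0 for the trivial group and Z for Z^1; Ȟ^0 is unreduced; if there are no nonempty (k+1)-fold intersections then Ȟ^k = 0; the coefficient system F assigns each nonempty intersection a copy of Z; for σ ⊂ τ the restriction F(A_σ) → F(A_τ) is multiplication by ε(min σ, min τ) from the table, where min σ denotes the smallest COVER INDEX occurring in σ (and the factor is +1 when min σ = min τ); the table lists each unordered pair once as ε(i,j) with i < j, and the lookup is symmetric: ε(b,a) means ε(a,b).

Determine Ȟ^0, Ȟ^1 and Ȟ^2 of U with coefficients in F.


cover nerve:
  A12={c} A14={a,i} A15={b} A16={j} A23={f} A34={d} A56={e}
C dims 6,7; δ0: rk 6, SNF 1^5·2
Ȟ^0: (6−6)−0=0 ⇒ 0
Ȟ^1: (7−0)−6=1 plus torsion [2] ⇒ Z ⊕ Z/2
Ȟ^2: (0−0)−0=0 ⇒ 0

Ȟ^0 ≅ 0, Ȟ^1 ≅ Z ⊕ Z/2, Ȟ^2 ≅ 0


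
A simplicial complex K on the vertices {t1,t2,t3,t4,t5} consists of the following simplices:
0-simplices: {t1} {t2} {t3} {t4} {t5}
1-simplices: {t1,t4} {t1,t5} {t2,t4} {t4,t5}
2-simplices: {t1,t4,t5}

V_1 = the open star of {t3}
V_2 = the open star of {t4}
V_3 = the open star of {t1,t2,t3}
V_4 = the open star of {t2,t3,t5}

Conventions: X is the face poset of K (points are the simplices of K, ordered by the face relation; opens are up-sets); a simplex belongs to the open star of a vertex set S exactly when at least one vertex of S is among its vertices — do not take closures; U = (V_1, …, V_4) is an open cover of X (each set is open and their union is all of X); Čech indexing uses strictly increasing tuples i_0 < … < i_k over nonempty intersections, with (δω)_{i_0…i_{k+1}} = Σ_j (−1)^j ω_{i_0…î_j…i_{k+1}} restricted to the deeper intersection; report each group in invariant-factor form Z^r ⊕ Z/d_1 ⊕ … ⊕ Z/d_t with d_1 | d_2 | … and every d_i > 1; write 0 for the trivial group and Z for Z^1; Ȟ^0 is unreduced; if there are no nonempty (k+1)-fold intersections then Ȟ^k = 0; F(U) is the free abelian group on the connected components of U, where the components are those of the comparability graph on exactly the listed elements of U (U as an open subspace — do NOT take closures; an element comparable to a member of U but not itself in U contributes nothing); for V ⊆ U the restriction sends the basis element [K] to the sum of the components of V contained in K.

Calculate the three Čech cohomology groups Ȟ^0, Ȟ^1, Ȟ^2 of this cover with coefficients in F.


Ȟ^0(U;F) ≅ Z^2; Ȟ^1(U;F) ≅ 0; Ȟ^2(U;F) ≅ 0

nonempty intersections:
  V1={{t3}} V2={{t4},{t1,t4},{t2,t4},{t4,t5},{t1,t4,t5}} V3={{t1},{t2},{t3},{t1,t4},{t1,t5},{t2,t4},{t1,t4,t5}} V4={{t2},{t3},{t5},{t1,t5},{t2,t4},{t4,t5},{t1,t4,t5}}
  V13={{t3}} V14={{t3}} V23={{t1,t4},{t2,t4},{t1,t4,t5}} V24={{t2,t4},{t4,t5},{t1,t4,t5}} V34={{t2},{t3},{t1,t5},{t2,t4},{t1,t4,t5}}
  V134={{t3}} V234={{t2,t4},{t1,t4,t5}}
components per intersection:
  V1: {{t3}}
  V2: {{t4},{t1,t4},{t2,t4},{t4,t5},{t1,t4,t5}}
  V3: {{t1},{t1,t4},{t1,t5},{t1,t4,t5}} {{t2},{t2,t4}} {{t3}}
  V4: {{t2},{t2,t4}} {{t3}} {{t5},{t1,t5},{t4,t5},{t1,t4,t5}}
  V13: {{t3}}
  V14: {{t3}}
  V23: {{t1,t4},{t1,t4,t5}} {{t2,t4}}
  V24: {{t2,t4}} {{t4,t5},{t1,t4,t5}}
  V34: {{t2},{t2,t4}} {{t3}} {{t1,t5},{t1,t4,t5}}
  V134: {{t3}}
  V234: {{t2,t4}} {{t1,t4,t5}}
C dims 8,9,3; δ0: rk 6, SNF 1^6; δ1: rk 3, SNF 1^3
Ȟ^0: (8−6)−0=2 ⇒ Z^2
Ȟ^1: (9−3)−6=0 ⇒ 0
Ȟ^2: (3−0)−3=0 ⇒ 0


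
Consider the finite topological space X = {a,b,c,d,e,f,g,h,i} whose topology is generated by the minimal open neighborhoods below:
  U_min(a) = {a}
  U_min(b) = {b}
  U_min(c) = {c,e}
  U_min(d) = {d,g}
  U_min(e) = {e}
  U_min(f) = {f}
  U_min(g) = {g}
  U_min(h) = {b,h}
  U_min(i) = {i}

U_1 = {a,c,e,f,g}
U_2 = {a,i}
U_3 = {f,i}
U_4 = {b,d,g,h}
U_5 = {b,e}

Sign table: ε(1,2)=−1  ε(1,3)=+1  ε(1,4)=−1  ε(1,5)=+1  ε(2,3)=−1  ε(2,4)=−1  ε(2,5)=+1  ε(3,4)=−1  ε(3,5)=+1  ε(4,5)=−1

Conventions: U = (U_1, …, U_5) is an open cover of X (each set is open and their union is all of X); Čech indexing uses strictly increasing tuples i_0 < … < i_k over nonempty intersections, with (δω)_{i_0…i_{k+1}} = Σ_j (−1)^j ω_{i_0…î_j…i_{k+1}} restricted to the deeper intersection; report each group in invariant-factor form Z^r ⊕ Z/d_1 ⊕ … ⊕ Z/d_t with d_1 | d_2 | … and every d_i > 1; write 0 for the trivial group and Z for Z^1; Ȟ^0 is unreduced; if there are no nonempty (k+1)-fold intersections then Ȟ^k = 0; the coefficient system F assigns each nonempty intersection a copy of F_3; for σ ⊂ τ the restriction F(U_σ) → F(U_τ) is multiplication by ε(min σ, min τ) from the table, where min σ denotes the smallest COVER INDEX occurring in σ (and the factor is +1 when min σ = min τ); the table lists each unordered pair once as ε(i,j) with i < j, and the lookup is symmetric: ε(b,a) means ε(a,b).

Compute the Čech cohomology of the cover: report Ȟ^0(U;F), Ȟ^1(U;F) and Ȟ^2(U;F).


nonempty intersections:
  U12={a} U13={f} U14={g} U15={e} U23={i} U45={b}
C dims 5,6; δ0: rk_F3 4
Ȟ^0: (5−4)−0=1 ⇒ Z/3
Ȟ^1: (6−0)−4=2 ⇒ Z/3 ⊕ Z/3
Ȟ^2: (0−0)−0=0 ⇒ 0

Ȟ^0 ≅ Z/3, Ȟ^1 ≅ Z/3 ⊕ Z/3, Ȟ^2 ≅ 0


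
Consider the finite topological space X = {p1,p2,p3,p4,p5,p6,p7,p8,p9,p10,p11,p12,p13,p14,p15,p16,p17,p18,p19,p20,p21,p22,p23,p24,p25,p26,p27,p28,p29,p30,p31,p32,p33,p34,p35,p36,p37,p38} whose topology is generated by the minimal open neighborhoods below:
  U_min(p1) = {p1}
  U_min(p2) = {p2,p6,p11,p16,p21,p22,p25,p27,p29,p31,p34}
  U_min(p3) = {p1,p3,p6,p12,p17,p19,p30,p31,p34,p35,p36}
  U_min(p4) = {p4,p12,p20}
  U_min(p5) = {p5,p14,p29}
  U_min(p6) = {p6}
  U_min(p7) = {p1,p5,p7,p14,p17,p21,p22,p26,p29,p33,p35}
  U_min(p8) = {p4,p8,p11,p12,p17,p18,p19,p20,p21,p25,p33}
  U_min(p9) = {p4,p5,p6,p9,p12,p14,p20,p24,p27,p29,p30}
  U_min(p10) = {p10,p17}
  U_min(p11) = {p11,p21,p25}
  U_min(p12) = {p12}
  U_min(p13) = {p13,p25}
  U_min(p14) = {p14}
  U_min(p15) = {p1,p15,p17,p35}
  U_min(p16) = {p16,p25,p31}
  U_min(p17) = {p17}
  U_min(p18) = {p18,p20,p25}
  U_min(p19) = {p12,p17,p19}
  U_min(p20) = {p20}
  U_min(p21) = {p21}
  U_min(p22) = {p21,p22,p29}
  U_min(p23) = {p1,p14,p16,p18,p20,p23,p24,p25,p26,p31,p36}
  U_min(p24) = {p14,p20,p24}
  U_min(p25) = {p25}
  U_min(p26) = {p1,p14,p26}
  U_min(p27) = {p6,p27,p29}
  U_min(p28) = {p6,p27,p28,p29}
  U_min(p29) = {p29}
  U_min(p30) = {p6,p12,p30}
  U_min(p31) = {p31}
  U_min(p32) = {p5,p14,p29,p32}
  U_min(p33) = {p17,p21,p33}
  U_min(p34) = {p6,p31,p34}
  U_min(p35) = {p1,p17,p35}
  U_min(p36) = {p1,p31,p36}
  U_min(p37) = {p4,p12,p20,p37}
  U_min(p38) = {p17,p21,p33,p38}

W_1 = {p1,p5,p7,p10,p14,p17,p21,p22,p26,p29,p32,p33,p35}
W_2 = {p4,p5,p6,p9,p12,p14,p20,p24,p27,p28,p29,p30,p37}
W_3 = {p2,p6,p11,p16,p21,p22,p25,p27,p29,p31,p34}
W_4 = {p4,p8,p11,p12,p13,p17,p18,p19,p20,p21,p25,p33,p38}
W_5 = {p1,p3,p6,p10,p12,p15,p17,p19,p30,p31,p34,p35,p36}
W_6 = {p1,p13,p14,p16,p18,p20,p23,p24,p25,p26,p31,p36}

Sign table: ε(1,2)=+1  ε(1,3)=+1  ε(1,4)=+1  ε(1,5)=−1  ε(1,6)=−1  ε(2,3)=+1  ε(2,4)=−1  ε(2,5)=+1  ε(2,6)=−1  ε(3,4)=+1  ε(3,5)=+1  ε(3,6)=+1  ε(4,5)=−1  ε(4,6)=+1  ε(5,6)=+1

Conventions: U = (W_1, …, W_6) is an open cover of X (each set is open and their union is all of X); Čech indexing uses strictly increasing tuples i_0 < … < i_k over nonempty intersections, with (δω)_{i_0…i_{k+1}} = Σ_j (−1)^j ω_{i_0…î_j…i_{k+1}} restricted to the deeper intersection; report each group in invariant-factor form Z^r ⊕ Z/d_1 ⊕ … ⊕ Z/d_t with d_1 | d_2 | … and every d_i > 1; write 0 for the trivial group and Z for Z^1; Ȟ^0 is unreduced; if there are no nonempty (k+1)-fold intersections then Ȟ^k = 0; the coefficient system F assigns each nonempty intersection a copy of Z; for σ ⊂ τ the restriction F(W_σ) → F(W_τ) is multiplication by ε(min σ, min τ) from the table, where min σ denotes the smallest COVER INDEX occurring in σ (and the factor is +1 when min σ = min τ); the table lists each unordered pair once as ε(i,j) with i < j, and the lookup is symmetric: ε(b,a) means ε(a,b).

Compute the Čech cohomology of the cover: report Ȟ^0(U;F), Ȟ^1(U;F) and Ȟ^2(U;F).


nonempty intersections:
  W12={p5,p14,p29} W13={p21,p22,p29} W14={p17,p21,p33} W15={p1,p10,p17,p35} W16={p1,p14,p26} W23={p6,p27,p29} W24={p4,p12,p20} W25={p6,p12,p30} W26={p14,p20,p24} W34={p11,p21,p25} W35={p6,p31,p34} W36={p16,p25,p31} W45={p12,p17,p19} W46={p13,p18,p20,p25} W56={p1,p31,p36}
  W123={p29} W126={p14} W134={p21} W145={p17} W156={p1} W235={p6} W245={p12} W246={p20} W346={p25} W356={p31}
C dims 6,15,10; δ0: rk 6, SNF 1^5·2; δ1: rk 9, SNF 1^9
Ȟ^0: (6−6)−0=0 ⇒ 0
Ȟ^1: (15−9)−6=0 plus torsion [2] ⇒ Z/2
Ȟ^2: (10−0)−9=1 ⇒ Z

Ȟ^0 = 0, Ȟ^1 = Z/2 and Ȟ^2 = Z


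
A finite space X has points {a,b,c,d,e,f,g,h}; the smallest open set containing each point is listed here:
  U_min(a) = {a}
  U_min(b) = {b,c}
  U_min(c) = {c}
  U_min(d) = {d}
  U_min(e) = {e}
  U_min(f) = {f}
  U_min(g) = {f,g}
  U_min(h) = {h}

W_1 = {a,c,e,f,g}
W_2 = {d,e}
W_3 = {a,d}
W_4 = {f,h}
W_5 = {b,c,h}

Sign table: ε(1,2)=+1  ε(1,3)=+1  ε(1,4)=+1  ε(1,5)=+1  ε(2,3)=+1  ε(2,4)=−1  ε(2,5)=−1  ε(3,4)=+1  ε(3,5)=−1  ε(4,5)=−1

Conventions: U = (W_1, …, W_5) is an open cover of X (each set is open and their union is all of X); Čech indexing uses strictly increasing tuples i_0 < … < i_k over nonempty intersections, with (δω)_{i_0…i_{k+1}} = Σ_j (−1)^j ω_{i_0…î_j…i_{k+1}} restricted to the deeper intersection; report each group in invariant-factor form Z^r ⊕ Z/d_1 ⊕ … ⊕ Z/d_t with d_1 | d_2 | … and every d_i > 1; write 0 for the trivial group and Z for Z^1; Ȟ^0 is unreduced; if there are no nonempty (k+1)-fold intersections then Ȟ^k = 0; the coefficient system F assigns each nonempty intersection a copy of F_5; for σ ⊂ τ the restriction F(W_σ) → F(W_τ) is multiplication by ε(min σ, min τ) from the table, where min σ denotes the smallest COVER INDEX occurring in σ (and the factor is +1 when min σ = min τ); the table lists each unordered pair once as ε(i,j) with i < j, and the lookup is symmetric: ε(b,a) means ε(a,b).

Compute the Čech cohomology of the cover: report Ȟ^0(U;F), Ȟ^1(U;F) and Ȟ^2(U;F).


Ȟ^0 = 0, Ȟ^1 = Z/5, Ȟ^2 = 0

nerve simplices:
  W12={e} W13={a} W14={f} W15={c} W23={d} W45={h}
C dims 5,6; δ0: rk_F5 5
degree 0: 5−5−0 = 0 → Ȟ^0 ≅ 0
degree 1: 6−0−5 = 1 → Ȟ^1 ≅ Z/5
degree 2: 0−0−0 = 0 → Ȟ^2 ≅ 0


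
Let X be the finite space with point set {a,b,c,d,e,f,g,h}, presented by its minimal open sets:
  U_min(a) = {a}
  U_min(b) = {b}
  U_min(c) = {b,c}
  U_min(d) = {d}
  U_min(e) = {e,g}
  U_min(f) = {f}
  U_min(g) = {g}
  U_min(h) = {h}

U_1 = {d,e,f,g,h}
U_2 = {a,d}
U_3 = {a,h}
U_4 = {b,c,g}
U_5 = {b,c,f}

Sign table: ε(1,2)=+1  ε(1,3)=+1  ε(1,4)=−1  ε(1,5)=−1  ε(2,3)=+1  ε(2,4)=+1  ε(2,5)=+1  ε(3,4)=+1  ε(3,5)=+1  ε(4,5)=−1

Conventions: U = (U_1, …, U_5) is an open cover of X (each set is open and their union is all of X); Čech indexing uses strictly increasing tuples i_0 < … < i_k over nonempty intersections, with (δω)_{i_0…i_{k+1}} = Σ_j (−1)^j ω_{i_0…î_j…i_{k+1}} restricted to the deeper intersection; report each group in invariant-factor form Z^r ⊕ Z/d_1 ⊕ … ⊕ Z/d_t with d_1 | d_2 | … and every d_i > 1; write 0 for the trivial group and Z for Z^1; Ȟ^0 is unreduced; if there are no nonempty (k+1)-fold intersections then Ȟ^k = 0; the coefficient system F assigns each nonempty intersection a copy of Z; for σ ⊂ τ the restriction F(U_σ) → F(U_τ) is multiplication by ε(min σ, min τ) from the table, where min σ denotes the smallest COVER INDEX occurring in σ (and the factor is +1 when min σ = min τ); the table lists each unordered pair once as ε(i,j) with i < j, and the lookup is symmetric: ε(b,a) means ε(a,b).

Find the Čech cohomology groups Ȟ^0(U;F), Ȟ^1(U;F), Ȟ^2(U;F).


Ȟ^0 ≅ 0, Ȟ^1 ≅ Z ⊕ Z/2 and Ȟ^2 ≅ 0

intersection data:
  U12={d} U13={h} U14={g} U15={f} U23={a} U45={b,c}
C dims 5,6; δ0: rk 5, SNF 1^4·2
Ȟ^0 = (5 − 5) − 0 = 0, so Ȟ^0 ≅ 0
Ȟ^1 = (6 − 0) − 5 = 1 plus torsion [2], so Ȟ^1 ≅ Z ⊕ Z/2
Ȟ^2 = (0 − 0) − 0 = 0, so Ȟ^2 ≅ 0


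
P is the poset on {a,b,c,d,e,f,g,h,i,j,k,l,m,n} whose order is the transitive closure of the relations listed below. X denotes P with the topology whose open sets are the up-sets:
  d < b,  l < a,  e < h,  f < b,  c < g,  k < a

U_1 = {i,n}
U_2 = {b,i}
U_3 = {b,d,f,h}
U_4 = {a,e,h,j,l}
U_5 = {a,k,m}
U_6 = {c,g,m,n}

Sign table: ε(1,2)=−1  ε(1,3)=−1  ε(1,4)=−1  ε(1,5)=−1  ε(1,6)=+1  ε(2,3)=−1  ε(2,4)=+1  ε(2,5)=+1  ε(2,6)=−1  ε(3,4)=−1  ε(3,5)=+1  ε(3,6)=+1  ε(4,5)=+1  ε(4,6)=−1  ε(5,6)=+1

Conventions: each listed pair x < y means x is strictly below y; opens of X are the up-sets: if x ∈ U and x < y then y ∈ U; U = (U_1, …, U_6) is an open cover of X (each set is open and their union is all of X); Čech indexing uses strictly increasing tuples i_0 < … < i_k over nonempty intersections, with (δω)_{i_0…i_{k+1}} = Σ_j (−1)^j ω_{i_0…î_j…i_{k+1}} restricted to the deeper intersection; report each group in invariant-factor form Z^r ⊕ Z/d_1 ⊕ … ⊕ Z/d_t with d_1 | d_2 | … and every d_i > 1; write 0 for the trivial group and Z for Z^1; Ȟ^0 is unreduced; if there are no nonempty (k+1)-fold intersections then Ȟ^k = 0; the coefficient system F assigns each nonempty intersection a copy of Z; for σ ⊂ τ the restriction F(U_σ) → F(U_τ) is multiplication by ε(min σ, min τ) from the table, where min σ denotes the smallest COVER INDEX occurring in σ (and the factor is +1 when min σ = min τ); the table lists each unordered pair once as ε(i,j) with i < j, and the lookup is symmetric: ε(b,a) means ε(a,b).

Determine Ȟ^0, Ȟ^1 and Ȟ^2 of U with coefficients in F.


Ȟ^0 ≅ 0; Ȟ^1 ≅ Z/2; Ȟ^2 ≅ 0

nonempty intersections:
  U12={i} U16={n} U23={b} U34={h} U45={a} U56={m}
C dims 6,6; δ0: rk 6, SNF 1^5·2
Ȟ^0: (6−6)−0=0 ⇒ 0
Ȟ^1: (6−0)−6=0 plus torsion [2] ⇒ Z/2
Ȟ^2: (0−0)−0=0 ⇒ 0


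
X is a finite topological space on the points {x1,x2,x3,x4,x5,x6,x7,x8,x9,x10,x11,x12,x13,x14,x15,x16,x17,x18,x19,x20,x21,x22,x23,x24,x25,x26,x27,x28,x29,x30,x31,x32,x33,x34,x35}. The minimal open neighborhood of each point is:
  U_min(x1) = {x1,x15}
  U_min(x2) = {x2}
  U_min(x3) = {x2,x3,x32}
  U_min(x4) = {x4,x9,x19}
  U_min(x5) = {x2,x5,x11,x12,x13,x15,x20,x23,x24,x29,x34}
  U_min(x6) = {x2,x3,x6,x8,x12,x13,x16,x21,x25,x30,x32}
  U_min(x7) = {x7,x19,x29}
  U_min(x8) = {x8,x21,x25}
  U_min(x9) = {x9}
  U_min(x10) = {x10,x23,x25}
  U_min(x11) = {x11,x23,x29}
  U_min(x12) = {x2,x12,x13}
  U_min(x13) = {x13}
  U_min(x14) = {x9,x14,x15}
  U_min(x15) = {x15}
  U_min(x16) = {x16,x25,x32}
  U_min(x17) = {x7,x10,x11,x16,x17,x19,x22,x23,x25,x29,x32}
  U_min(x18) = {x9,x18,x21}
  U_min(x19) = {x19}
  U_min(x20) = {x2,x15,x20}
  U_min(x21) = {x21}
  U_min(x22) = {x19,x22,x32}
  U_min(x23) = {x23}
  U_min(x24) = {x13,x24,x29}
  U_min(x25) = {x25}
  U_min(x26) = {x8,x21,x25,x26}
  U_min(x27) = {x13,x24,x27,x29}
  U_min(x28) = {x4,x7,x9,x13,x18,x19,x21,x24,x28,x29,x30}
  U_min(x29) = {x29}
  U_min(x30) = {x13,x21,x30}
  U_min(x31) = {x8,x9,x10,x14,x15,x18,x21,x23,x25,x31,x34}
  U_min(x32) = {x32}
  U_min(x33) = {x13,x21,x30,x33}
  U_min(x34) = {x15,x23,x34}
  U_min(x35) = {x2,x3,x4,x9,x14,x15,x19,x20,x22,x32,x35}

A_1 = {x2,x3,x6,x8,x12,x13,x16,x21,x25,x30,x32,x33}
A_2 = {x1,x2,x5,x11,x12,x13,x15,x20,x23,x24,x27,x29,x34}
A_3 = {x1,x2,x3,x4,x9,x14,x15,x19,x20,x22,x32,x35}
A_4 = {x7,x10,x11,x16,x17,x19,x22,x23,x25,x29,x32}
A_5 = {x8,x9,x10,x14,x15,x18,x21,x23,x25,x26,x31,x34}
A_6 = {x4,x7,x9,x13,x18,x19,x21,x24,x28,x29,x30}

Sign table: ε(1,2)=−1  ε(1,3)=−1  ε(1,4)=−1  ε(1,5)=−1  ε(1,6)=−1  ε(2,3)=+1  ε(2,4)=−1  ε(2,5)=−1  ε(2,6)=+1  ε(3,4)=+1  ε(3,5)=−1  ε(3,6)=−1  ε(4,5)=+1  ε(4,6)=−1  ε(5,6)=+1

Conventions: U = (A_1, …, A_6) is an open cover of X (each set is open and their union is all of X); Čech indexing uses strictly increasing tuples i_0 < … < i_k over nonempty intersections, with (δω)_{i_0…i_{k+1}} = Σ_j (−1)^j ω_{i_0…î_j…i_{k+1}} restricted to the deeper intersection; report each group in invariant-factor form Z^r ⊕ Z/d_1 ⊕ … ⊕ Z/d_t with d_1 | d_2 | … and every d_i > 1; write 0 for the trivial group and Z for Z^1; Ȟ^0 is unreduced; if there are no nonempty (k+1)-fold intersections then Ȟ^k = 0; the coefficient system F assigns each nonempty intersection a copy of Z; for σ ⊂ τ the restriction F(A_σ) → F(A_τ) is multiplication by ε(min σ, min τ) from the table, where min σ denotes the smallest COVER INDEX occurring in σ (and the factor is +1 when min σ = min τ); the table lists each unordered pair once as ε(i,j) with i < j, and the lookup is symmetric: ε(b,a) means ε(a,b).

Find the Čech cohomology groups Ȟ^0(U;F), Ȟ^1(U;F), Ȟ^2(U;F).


Ȟ^0(U;F) ≅ 0; Ȟ^1(U;F) ≅ Z/2; Ȟ^2(U;F) ≅ Z

nerve simplices:
  A12={x2,x12,x13} A13={x2,x3,x32} A14={x16,x25,x32} A15={x8,x21,x25} A16={x13,x21,x30} A23={x1,x2,x15,x20} A24={x11,x23,x29} A25={x15,x23,x34} A26={x13,x24,x29} A34={x19,x22,x32} A35={x9,x14,x15} A36={x4,x9,x19} A45={x10,x23,x25} A46={x7,x19,x29} A56={x9,x18,x21}
  A123={x2} A126={x13} A134={x32} A145={x25} A156={x21} A235={x15} A245={x23} A246={x29} A346={x19} A356={x9}
C dims 6,15,10; δ0: rk 6, SNF 1^5·2; δ1: rk 9, SNF 1^9
degree 0: 6−6−0 = 0 → Ȟ^0 ≅ 0
degree 1: 15−9−6 = 0 plus torsion [2] → Ȟ^1 ≅ Z/2
degree 2: 10−0−9 = 1 → Ȟ^2 ≅ Z
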